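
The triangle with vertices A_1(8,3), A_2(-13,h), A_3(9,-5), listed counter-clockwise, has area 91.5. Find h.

The doubled signed area Σ (x_i y_{i+1} − x_{i+1} y_i) is linear in h.
With h=0 it equals 171; the coefficient of h is -1 (from the two edges through A_2).
So -1·h + 171 = 2·91.5 = 183 ⇒ h = -12.

-12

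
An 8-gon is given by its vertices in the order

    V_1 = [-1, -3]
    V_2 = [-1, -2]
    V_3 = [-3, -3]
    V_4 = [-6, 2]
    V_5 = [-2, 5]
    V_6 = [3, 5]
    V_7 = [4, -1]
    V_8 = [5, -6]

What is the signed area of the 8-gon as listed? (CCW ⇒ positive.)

-71

Apply the shoelace (surveyor's) formula: 2A = Σ (x_i·y_{i+1} − x_{i+1}·y_i), indices taken mod 8.
Σ = (-1) + (-3) + (-24) + (-26) + (-25) + (-23) + (-19) + (-21) = -142
Signed area = Σ/2 = -71 (negative ⇒ clockwise traversal).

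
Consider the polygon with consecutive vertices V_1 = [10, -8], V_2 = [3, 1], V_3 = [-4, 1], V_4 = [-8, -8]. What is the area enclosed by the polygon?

112.5

Apply the surveyor's formula: 2A = Σ (x_i·y_{i+1} − x_{i+1}·y_i), indices taken mod 4.
Σ = (34) + (7) + (40) + (144) = 225
Area = |Σ|/2 = 112.5.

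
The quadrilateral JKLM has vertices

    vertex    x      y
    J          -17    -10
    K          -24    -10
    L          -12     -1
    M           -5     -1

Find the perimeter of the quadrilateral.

44

|JK| = √((-7)² + (0)²) = √49 = 7
|KL| = √((12)² + (9)²) = √225 = 15
|LM| = √((7)² + (0)²) = √49 = 7
|MJ| = √((-12)² + (-9)²) = √225 = 15
Perimeter = 7 + 15 + 7 + 15 = 44.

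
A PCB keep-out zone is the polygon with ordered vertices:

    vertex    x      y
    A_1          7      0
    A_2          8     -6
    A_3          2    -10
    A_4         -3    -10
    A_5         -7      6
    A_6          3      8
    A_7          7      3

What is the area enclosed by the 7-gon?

195

Apply the shoelace formula: 2A = Σ (x_i·y_{i+1} − x_{i+1}·y_i), indices taken mod 7.
Σ = (-42) + (-68) + (-50) + (-88) + (-74) + (-47) + (-21) = -390
Area = |Σ|/2 = 195.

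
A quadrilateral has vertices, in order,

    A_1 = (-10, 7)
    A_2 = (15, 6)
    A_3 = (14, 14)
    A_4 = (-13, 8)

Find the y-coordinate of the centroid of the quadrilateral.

1113/122

Apply the surveyor's formula. First the cross-terms c_i = x_i·y_{i+1} − x_{i+1}·y_i:
  -165, 126, 294, -11  ⇒  2A = 244, A = 122.
Then Σ (y_i + y_{i+1})·c_i = 6678, so ȳ = 6678 / (6·122) = 1113/122.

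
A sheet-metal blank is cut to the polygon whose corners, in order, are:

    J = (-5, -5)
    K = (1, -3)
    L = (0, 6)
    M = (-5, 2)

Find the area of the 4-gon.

Cross-terms: 20, 6, 30, 35  ⇒  Σ = 91
Area = |Σ|/2 = 45.5.

45.5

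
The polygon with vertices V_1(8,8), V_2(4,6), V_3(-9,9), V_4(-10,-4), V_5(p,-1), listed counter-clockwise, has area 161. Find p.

Write out the shoelace sum; only the two edges meeting at V_5 involve p:
2·Area = [((-10)·(-1) − p·(-4)) + (p·8 − 8·(-1))] + 232
       = 12·p + 250 = 322
⇒ p = 6.

6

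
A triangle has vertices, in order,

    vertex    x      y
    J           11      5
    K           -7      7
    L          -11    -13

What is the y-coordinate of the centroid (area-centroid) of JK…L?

-1/3

Apply the surveyor's formula. First the cross-terms c_i = x_i·y_{i+1} − x_{i+1}·y_i:
  112, 168, 88  ⇒  2A = 368, A = 184.
Then Σ (y_i + y_{i+1})·c_i = -368, so ȳ = -368 / (6·184) = -1/3.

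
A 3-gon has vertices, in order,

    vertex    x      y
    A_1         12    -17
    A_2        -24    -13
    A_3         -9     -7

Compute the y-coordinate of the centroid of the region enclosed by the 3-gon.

-37/3

Apply the shoelace (surveyor's) formula. First the cross-terms c_i = x_i·y_{i+1} − x_{i+1}·y_i:
  -564, 51, 237  ⇒  2A = -276, A = -138.
Then Σ (y_i + y_{i+1})·c_i = 10212, so ȳ = 10212 / (6·(-138)) = -37/3.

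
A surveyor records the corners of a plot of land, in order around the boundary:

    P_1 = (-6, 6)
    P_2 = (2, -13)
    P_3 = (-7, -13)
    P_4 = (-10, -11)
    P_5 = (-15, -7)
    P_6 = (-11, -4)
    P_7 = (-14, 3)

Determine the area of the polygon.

185.5

Apply Gauss's area formula: 2A = Σ (x_i·y_{i+1} − x_{i+1}·y_i), indices taken mod 7.
Σ = (66) + (-117) + (-53) + (-95) + (-17) + (-89) + (-66) = -371
Area = |Σ|/2 = 185.5.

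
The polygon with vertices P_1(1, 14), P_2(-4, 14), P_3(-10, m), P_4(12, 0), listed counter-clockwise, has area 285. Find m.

-12

The doubled signed area Σ (x_i y_{i+1} − x_{i+1} y_i) is linear in m.
With m=0 it equals 378; the coefficient of m is -16 (from the two edges through P_3).
So -16·m + 378 = 2·285 = 570 ⇒ m = -12.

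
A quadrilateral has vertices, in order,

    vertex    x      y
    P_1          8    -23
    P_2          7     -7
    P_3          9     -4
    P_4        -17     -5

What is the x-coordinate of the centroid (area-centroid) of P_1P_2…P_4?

Apply the shoelace (surveyor's) formula. First the cross-terms c_i = x_i·y_{i+1} − x_{i+1}·y_i:
  105, 35, -113, 431  ⇒  2A = 458, A = 229.
Then Σ (x_i + x_{i+1})·c_i = -840, so x̄ = -840 / (6·229) = -140/229.

-140/229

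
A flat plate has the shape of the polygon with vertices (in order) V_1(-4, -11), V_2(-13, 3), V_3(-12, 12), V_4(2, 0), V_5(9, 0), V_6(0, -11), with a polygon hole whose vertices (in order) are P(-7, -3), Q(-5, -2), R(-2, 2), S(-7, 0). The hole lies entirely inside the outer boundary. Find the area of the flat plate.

Outer boundary:
Apply the surveyor's formula: 2A = Σ (x_i·y_{i+1} − x_{i+1}·y_i), indices taken mod 6.
Σ = (-155) + (-120) + (-24) + (0) + (-99) + (-44) = -442
Area = |Σ|/2 = 221.
Hole:
Apply the surveyor's formula: 2A = Σ (x_i·y_{i+1} − x_{i+1}·y_i), indices taken mod 4.
Cross-terms: -1, -14, 14, 21  ⇒  Σ = 20
Area = |Σ|/2 = 10.
Net area = 221 − 10 = 211.

211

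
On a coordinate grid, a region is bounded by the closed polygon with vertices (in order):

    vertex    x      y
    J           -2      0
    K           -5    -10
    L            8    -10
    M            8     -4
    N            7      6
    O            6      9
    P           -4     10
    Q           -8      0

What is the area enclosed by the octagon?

Σ = (20) + (130) + (48) + (76) + (27) + (96) + (80) + (0) = 477
Area = |Σ|/2 = 238.5.

238.5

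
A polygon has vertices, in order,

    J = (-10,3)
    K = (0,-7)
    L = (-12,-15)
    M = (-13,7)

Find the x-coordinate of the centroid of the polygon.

Apply the shoelace (surveyor's) formula. First the cross-terms c_i = x_i·y_{i+1} − x_{i+1}·y_i:
  70, -84, -279, 31  ⇒  2A = -262, A = -131.
Then Σ (x_i + x_{i+1})·c_i = 6570, so x̄ = 6570 / (6·(-131)) = -1095/131.

-1095/131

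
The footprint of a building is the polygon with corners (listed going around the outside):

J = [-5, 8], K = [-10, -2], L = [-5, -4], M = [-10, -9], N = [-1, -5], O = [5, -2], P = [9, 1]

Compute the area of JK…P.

146.5

Apply the shoelace formula: 2A = Σ (x_i·y_{i+1} − x_{i+1}·y_i), indices taken mod 7.
J→K: (-5)(-2) − (-10)(8) = 90
K→L: (-10)(-4) − (-5)(-2) = 30
L→M: (-5)(-9) − (-10)(-4) = 5
M→N: (-10)(-5) − (-1)(-9) = 41
N→O: (-1)(-2) − (5)(-5) = 27
O→P: (5)(1) − (9)(-2) = 23
P→J: (9)(8) − (-5)(1) = 77
Σ = 293
Area = |Σ|/2 = 146.5.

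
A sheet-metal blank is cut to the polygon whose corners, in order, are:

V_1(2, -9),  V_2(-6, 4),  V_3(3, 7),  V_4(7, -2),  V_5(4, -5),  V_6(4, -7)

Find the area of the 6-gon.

Apply the shoelace (surveyor's) formula: 2A = Σ (x_i·y_{i+1} − x_{i+1}·y_i), indices taken mod 6.
Σ = (-46) + (-54) + (-55) + (-27) + (-8) + (-22) = -212
Area = |Σ|/2 = 106.

106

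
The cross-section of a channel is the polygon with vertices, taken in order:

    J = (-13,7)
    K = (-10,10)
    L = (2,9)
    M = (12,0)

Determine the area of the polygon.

Apply the surveyor's formula: 2A = Σ (x_i·y_{i+1} − x_{i+1}·y_i), indices taken mod 4.
Σ = (-60) + (-110) + (-108) + (84) = -194
Area = |Σ|/2 = 97.

97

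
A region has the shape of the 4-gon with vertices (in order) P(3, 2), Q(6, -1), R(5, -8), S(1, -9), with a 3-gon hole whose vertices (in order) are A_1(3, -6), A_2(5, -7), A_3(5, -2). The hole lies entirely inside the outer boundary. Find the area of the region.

Outer boundary:
Apply the shoelace (surveyor's) formula: 2A = Σ (x_i·y_{i+1} − x_{i+1}·y_i), indices taken mod 4.
Σ = (-15) + (-43) + (-37) + (29) = -66
Area = |Σ|/2 = 33.
Hole:
Σ = (9) + (25) + (-24) = 10
Area = |Σ|/2 = 5.
Net area = 33 − 5 = 28.

28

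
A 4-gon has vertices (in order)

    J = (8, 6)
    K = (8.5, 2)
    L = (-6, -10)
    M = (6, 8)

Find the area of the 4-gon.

62

Apply the shoelace formula: 2A = Σ (x_i·y_{i+1} − x_{i+1}·y_i), indices taken mod 4.
Σ = (-35) + (-73) + (12) + (-28) = -124
Area = |Σ|/2 = 62.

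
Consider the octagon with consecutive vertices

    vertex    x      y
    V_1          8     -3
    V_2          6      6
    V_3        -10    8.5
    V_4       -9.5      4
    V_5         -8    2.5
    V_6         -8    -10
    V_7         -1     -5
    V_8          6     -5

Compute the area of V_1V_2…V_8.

Apply Gauss's area formula: 2A = Σ (x_i·y_{i+1} − x_{i+1}·y_i), indices taken mod 8.
V_1→V_2: (8)(6) − (6)(-3) = 66
V_2→V_3: (6)(8.5) − (-10)(6) = 111
V_3→V_4: (-10)(4) − (-9.5)(8.5) = 40.75
V_4→V_5: (-9.5)(2.5) − (-8)(4) = 8.25
V_5→V_6: (-8)(-10) − (-8)(2.5) = 100
V_6→V_7: (-8)(-5) − (-1)(-10) = 30
V_7→V_8: (-1)(-5) − (6)(-5) = 35
V_8→V_1: (6)(-3) − (8)(-5) = 22
Σ = 413
Area = |Σ|/2 = 206.5.

206.5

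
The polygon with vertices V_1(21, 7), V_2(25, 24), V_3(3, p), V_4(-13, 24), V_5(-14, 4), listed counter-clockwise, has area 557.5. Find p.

Write out the shoelace sum; only the two edges meeting at V_3 involve p:
2·Area = [(25·p − 3·24) + (3·24 − (-13)·p)] + 431
       = 38·p + 431 = 1115
⇒ p = 18.

18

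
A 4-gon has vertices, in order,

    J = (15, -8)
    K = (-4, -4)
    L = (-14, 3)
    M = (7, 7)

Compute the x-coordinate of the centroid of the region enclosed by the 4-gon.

Apply the shoelace (surveyor's) formula. First the cross-terms c_i = x_i·y_{i+1} − x_{i+1}·y_i:
  -92, -68, -119, -161  ⇒  2A = -440, A = -220.
Then Σ (x_i + x_{i+1})·c_i = -2497, so x̄ = -2497 / (6·(-220)) = 227/120.

227/120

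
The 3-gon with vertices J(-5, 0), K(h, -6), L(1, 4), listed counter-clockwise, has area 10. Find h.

The doubled signed area Σ (x_i y_{i+1} − x_{i+1} y_i) is linear in h.
With h=0 it equals 56; the coefficient of h is 4 (from the two edges through K).
So 4·h + 56 = 2·10 = 20 ⇒ h = -9.

-9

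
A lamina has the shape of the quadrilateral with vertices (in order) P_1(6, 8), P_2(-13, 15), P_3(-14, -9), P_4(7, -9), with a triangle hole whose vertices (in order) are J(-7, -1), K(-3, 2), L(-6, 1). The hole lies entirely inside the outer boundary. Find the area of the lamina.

Outer boundary:
P_1→P_2: (6)(15) − (-13)(8) = 194
P_2→P_3: (-13)(-9) − (-14)(15) = 327
P_3→P_4: (-14)(-9) − (7)(-9) = 189
P_4→P_1: (7)(8) − (6)(-9) = 110
Σ = 820
Area = |Σ|/2 = 410.
Hole:
J→K: (-7)(2) − (-3)(-1) = -17
K→L: (-3)(1) − (-6)(2) = 9
L→J: (-6)(-1) − (-7)(1) = 13
Σ = 5
Area = |Σ|/2 = 2.5.
Net area = 410 − 2.5 = 407.5.

407.5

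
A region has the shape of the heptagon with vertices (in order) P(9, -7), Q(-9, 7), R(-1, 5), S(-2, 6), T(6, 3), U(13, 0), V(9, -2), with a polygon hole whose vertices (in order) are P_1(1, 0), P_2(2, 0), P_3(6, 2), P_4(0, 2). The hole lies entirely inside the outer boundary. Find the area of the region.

86

Outer boundary:
Σ = (0) + (-38) + (4) + (-42) + (-39) + (-26) + (-45) = -186
Area = |Σ|/2 = 93.
Hole:
P_1→P_2: (1)(0) − (2)(0) = 0
P_2→P_3: (2)(2) − (6)(0) = 4
P_3→P_4: (6)(2) − (0)(2) = 12
P_4→P_1: (0)(0) − (1)(2) = -2
Σ = 14
Area = |Σ|/2 = 7.
Net area = 93 − 7 = 86.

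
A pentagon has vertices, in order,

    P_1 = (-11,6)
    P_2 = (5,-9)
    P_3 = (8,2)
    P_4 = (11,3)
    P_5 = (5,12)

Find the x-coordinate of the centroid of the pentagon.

265/216

Apply the shoelace formula. First the cross-terms c_i = x_i·y_{i+1} − x_{i+1}·y_i:
  69, 82, 2, 117, 162  ⇒  2A = 432, A = 216.
Then Σ (x_i + x_{i+1})·c_i = 1590, so x̄ = 1590 / (6·216) = 265/216.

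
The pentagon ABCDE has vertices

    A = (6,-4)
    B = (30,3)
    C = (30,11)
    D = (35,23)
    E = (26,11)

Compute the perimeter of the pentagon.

86

|AB| = √((24)² + (7)²) = √625 = 25
|BC| = √((0)² + (8)²) = √64 = 8
|CD| = √((5)² + (12)²) = √169 = 13
|DE| = √((-9)² + (-12)²) = √225 = 15
|EA| = √((-20)² + (-15)²) = √625 = 25
Perimeter = 25 + 8 + 13 + 15 + 25 = 86.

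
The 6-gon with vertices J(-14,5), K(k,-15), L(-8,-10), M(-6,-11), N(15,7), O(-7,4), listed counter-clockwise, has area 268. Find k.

-11

Write out the shoelace sum; only the two edges meeting at K involve k:
2·Area = [((-14)·(-15) − k·5) + (k·(-10) − (-8)·(-15))] + 281
       = -15·k + 371 = 536
⇒ k = -11.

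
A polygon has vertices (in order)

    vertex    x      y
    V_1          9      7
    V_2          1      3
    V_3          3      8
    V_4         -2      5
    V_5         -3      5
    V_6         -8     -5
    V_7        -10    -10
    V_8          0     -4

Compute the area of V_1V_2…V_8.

108

Σ = (20) + (-1) + (31) + (5) + (55) + (30) + (40) + (36) = 216
Area = |Σ|/2 = 108.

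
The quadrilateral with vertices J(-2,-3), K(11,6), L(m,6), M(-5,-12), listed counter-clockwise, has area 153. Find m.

Write out the shoelace sum; only the two edges meeting at L involve m:
2·Area = [(11·6 − m·6) + (m·(-12) − (-5)·6)] + 12
       = -18·m + 108 = 306
⇒ m = -11.

-11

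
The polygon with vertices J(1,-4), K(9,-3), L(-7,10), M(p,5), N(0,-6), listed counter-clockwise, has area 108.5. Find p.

-9

Write out the shoelace sum; only the two edges meeting at M involve p:
2·Area = [((-7)·5 − p·10) + (p·(-6) − 0·5)] + 108
       = -16·p + 73 = 217
⇒ p = -9.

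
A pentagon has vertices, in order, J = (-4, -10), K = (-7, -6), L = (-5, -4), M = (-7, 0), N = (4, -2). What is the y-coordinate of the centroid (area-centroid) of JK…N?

-236/55

Apply Gauss's area formula. First the cross-terms c_i = x_i·y_{i+1} − x_{i+1}·y_i:
  -46, -2, -28, 14, -48  ⇒  2A = -110, A = -55.
Then Σ (y_i + y_{i+1})·c_i = 1416, so ȳ = 1416 / (6·(-55)) = -236/55.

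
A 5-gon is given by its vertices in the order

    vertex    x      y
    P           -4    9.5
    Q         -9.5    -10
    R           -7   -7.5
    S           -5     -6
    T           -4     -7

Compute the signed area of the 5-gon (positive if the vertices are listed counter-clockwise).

40.5

Apply Gauss's area formula: 2A = Σ (x_i·y_{i+1} − x_{i+1}·y_i), indices taken mod 5.
Σ = (130.25) + (1.25) + (4.5) + (11) + (-66) = 81
Signed area = Σ/2 = 40.5 (positive ⇒ counter-clockwise traversal).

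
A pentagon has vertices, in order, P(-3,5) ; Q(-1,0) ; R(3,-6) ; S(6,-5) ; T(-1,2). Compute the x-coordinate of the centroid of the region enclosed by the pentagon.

Apply the shoelace formula. First the cross-terms c_i = x_i·y_{i+1} − x_{i+1}·y_i:
  5, 6, 21, 7, 1  ⇒  2A = 40, A = 20.
Then Σ (x_i + x_{i+1})·c_i = 212, so x̄ = 212 / (6·20) = 53/30.

53/30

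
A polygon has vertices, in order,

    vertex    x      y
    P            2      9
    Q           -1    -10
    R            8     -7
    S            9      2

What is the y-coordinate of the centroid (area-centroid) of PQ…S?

Apply the shoelace formula. First the cross-terms c_i = x_i·y_{i+1} − x_{i+1}·y_i:
  -11, 87, 79, 77  ⇒  2A = 232, A = 116.
Then Σ (y_i + y_{i+1})·c_i = -1016, so ȳ = -1016 / (6·116) = -127/87.

-127/87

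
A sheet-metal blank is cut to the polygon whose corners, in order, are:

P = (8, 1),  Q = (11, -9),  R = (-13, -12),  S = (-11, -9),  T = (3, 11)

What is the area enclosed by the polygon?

263

Σ = (-83) + (-249) + (-15) + (-94) + (-85) = -526
Area = |Σ|/2 = 263.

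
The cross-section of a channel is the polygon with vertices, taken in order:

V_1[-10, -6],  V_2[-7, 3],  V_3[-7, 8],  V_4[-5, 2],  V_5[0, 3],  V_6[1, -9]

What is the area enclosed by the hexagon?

97.5

Apply the surveyor's formula: 2A = Σ (x_i·y_{i+1} − x_{i+1}·y_i), indices taken mod 6.
Σ = (-72) + (-35) + (26) + (-15) + (-3) + (-96) = -195
Area = |Σ|/2 = 97.5.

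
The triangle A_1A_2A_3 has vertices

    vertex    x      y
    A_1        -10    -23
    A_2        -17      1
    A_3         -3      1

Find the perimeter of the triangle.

64

|A_1A_2| = √((-7)² + (24)²) = √625 = 25
|A_2A_3| = √((14)² + (0)²) = √196 = 14
|A_3A_1| = √((-7)² + (-24)²) = √625 = 25
Perimeter = 25 + 14 + 25 = 64.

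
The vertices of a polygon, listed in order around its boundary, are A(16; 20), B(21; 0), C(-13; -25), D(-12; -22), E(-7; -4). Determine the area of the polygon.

570.5

Cross-terms: -420, -525, -14, -106, -76  ⇒  Σ = -1141
Area = |Σ|/2 = 570.5.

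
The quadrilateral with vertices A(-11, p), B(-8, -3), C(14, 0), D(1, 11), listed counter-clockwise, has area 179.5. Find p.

The doubled signed area Σ (x_i y_{i+1} − x_{i+1} y_i) is linear in p.
With p=0 it equals 350; the coefficient of p is 9 (from the two edges through A).
So 9·p + 350 = 2·179.5 = 359 ⇒ p = 1.

1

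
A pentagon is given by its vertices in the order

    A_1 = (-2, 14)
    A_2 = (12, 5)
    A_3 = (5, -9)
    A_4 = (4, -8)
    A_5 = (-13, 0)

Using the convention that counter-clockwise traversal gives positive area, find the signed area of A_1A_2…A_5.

A_1→A_2: (-2)(5) − (12)(14) = -178
A_2→A_3: (12)(-9) − (5)(5) = -133
A_3→A_4: (5)(-8) − (4)(-9) = -4
A_4→A_5: (4)(0) − (-13)(-8) = -104
A_5→A_1: (-13)(14) − (-2)(0) = -182
Σ = -601
Signed area = Σ/2 = -300.5 (negative ⇒ clockwise traversal).

-300.5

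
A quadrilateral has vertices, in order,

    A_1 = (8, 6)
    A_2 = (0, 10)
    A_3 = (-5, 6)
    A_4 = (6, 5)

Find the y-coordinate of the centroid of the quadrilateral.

7

Apply Gauss's area formula. First the cross-terms c_i = x_i·y_{i+1} − x_{i+1}·y_i:
  80, 50, -61, -4  ⇒  2A = 65, A = 32.5.
Then Σ (y_i + y_{i+1})·c_i = 1365, so ȳ = 1365 / (6·32.5) = 7.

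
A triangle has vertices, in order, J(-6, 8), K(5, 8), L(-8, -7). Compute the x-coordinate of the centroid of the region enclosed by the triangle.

Apply the surveyor's formula. First the cross-terms c_i = x_i·y_{i+1} − x_{i+1}·y_i:
  -88, 29, -106  ⇒  2A = -165, A = -82.5.
Then Σ (x_i + x_{i+1})·c_i = 1485, so x̄ = 1485 / (6·(-82.5)) = -3.

-3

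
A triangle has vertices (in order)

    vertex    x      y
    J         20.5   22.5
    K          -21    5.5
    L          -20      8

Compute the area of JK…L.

43.375

Apply the surveyor's formula: 2A = Σ (x_i·y_{i+1} − x_{i+1}·y_i), indices taken mod 3.
Cross-terms: 585.25, -58, -614  ⇒  Σ = -86.75
Area = |Σ|/2 = 43.375.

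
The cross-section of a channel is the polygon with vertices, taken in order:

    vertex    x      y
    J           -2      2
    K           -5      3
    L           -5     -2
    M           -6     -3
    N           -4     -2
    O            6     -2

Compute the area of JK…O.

J→K: (-2)(3) − (-5)(2) = 4
K→L: (-5)(-2) − (-5)(3) = 25
L→M: (-5)(-3) − (-6)(-2) = 3
M→N: (-6)(-2) − (-4)(-3) = 0
N→O: (-4)(-2) − (6)(-2) = 20
O→J: (6)(2) − (-2)(-2) = 8
Σ = 60
Area = |Σ|/2 = 30.

30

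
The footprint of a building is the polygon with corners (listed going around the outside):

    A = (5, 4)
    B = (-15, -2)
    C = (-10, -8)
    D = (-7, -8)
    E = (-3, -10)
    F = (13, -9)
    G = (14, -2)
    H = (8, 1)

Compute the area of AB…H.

267

Σ = (50) + (100) + (24) + (46) + (157) + (100) + (30) + (27) = 534
Area = |Σ|/2 = 267.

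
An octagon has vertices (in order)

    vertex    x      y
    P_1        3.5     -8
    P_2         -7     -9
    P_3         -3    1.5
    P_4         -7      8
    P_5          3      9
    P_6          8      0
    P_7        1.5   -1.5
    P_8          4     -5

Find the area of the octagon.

Apply the surveyor's formula: 2A = Σ (x_i·y_{i+1} − x_{i+1}·y_i), indices taken mod 8.
Cross-terms: -87.5, -37.5, -13.5, -87, -72, -12, -1.5, -14.5  ⇒  Σ = -325.5
Area = |Σ|/2 = 162.75.

162.75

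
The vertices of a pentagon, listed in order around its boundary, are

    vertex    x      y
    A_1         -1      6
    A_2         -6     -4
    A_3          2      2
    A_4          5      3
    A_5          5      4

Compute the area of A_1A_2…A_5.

Apply the shoelace (surveyor's) formula: 2A = Σ (x_i·y_{i+1} − x_{i+1}·y_i), indices taken mod 5.
A_1→A_2: (-1)(-4) − (-6)(6) = 40
A_2→A_3: (-6)(2) − (2)(-4) = -4
A_3→A_4: (2)(3) − (5)(2) = -4
A_4→A_5: (5)(4) − (5)(3) = 5
A_5→A_1: (5)(6) − (-1)(4) = 34
Σ = 71
Area = |Σ|/2 = 35.5.

35.5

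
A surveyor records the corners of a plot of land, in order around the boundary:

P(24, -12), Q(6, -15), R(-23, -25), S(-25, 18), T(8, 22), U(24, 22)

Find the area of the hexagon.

Apply the shoelace formula: 2A = Σ (x_i·y_{i+1} − x_{i+1}·y_i), indices taken mod 6.
Cross-terms: -288, -495, -1039, -694, -352, -816  ⇒  Σ = -3684
Area = |Σ|/2 = 1842.

1842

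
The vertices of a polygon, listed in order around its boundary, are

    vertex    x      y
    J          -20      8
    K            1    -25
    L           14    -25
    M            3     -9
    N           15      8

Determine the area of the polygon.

602.5

J→K: (-20)(-25) − (1)(8) = 492
K→L: (1)(-25) − (14)(-25) = 325
L→M: (14)(-9) − (3)(-25) = -51
M→N: (3)(8) − (15)(-9) = 159
N→J: (15)(8) − (-20)(8) = 280
Σ = 1205
Area = |Σ|/2 = 602.5.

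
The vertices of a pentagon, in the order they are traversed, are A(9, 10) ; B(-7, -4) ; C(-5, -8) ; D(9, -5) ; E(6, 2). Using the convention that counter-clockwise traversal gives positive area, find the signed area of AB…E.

128.5

Apply the surveyor's formula: 2A = Σ (x_i·y_{i+1} − x_{i+1}·y_i), indices taken mod 5.
Σ = (34) + (36) + (97) + (48) + (42) = 257
Signed area = Σ/2 = 128.5 (positive ⇒ counter-clockwise traversal).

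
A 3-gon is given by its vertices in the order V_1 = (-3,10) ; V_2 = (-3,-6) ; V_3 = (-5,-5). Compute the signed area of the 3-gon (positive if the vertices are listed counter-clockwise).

-16

V_1→V_2: (-3)(-6) − (-3)(10) = 48
V_2→V_3: (-3)(-5) − (-5)(-6) = -15
V_3→V_1: (-5)(10) − (-3)(-5) = -65
Σ = -32
Signed area = Σ/2 = -16 (negative ⇒ clockwise traversal).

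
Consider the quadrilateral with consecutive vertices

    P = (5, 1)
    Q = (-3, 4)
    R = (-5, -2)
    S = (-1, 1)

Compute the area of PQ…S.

18

Apply Gauss's area formula: 2A = Σ (x_i·y_{i+1} − x_{i+1}·y_i), indices taken mod 4.
Σ = (23) + (26) + (-7) + (-6) = 36
Area = |Σ|/2 = 18.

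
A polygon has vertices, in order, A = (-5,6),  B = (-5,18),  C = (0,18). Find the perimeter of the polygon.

|AB| = √((0)² + (12)²) = √144 = 12
|BC| = √((5)² + (0)²) = √25 = 5
|CA| = √((-5)² + (-12)²) = √169 = 13
Perimeter = 12 + 5 + 13 = 30.

30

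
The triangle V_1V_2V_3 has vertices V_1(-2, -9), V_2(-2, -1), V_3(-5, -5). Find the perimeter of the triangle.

|V_1V_2| = √((0)² + (8)²) = √64 = 8
|V_2V_3| = √((-3)² + (-4)²) = √25 = 5
|V_3V_1| = √((3)² + (-4)²) = √25 = 5
Perimeter = 8 + 5 + 5 = 18.

18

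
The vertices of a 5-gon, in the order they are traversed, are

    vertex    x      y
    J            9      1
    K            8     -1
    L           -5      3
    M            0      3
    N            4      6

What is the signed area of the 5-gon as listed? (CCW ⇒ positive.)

-37.5

J→K: (9)(-1) − (8)(1) = -17
K→L: (8)(3) − (-5)(-1) = 19
L→M: (-5)(3) − (0)(3) = -15
M→N: (0)(6) − (4)(3) = -12
N→J: (4)(1) − (9)(6) = -50
Σ = -75
Signed area = Σ/2 = -37.5 (negative ⇒ clockwise traversal).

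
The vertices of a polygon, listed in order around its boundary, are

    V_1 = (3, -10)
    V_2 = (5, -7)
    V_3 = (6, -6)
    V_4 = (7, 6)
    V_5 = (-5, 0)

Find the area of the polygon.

Apply the shoelace formula: 2A = Σ (x_i·y_{i+1} − x_{i+1}·y_i), indices taken mod 5.
Σ = (29) + (12) + (78) + (30) + (50) = 199
Area = |Σ|/2 = 99.5.

99.5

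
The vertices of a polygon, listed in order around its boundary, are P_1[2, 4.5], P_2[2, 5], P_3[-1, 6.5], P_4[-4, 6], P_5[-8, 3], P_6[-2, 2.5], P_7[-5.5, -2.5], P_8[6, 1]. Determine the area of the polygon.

57.125

Apply the shoelace formula: 2A = Σ (x_i·y_{i+1} − x_{i+1}·y_i), indices taken mod 8.
Cross-terms: 1, 18, 20, 36, -14, 18.75, 9.5, 25  ⇒  Σ = 114.25
Area = |Σ|/2 = 57.125.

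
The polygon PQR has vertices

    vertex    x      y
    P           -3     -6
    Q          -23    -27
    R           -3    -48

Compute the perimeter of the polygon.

|PQ| = √((-20)² + (-21)²) = √841 = 29
|QR| = √((20)² + (-21)²) = √841 = 29
|RP| = √((0)² + (42)²) = √1764 = 42
Perimeter = 29 + 29 + 42 = 100.

100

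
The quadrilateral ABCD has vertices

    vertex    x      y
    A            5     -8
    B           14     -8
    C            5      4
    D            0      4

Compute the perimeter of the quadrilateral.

42

|AB| = √((9)² + (0)²) = √81 = 9
|BC| = √((-9)² + (12)²) = √225 = 15
|CD| = √((-5)² + (0)²) = √25 = 5
|DA| = √((5)² + (-12)²) = √169 = 13
Perimeter = 9 + 15 + 5 + 13 = 42.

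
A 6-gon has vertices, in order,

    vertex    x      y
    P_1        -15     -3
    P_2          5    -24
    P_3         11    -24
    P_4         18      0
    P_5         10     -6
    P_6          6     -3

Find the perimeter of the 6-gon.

|P_1P_2| = √((20)² + (-21)²) = √841 = 29
|P_2P_3| = √((6)² + (0)²) = √36 = 6
|P_3P_4| = √((7)² + (24)²) = √625 = 25
|P_4P_5| = √((-8)² + (-6)²) = √100 = 10
|P_5P_6| = √((-4)² + (3)²) = √25 = 5
|P_6P_1| = √((-21)² + (0)²) = √441 = 21
Perimeter = 29 + 6 + 25 + 10 + 5 + 21 = 96.

96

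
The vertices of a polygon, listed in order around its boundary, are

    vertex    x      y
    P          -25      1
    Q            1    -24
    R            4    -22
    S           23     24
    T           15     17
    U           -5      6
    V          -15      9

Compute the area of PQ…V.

Apply Gauss's area formula: 2A = Σ (x_i·y_{i+1} − x_{i+1}·y_i), indices taken mod 7.
Σ = (599) + (74) + (602) + (31) + (175) + (45) + (210) = 1736
Area = |Σ|/2 = 868.

868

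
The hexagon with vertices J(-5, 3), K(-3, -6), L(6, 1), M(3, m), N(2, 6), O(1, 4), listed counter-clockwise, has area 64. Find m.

4

The doubled signed area Σ (x_i y_{i+1} − x_{i+1} y_i) is linear in m.
With m=0 it equals 112; the coefficient of m is 4 (from the two edges through M).
So 4·m + 112 = 2·64 = 128 ⇒ m = 4.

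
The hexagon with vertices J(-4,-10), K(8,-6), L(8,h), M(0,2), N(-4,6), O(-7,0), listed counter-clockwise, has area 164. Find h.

Write out the shoelace sum; only the two edges meeting at L involve h:
2·Area = [(8·h − 8·(-6)) + (8·2 − 0·h)] + 224
       = 8·h + 288 = 328
⇒ h = 5.

5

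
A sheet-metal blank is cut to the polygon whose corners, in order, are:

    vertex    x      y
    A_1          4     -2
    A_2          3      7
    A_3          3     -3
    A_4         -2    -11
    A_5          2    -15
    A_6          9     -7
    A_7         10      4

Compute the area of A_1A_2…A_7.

104

Cross-terms: 34, -30, -39, 52, 121, 106, -36  ⇒  Σ = 208
Area = |Σ|/2 = 104.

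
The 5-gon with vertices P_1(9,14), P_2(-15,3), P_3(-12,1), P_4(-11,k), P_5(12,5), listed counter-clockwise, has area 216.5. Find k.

-4

The doubled signed area Σ (x_i y_{i+1} − x_{i+1} y_i) is linear in k.
With k=0 it equals 337; the coefficient of k is -24 (from the two edges through P_4).
So -24·k + 337 = 2·216.5 = 433 ⇒ k = -4.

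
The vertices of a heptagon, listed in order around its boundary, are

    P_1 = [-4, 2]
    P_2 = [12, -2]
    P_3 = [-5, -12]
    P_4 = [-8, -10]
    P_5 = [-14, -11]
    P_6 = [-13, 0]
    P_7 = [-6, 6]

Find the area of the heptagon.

238.5

Apply the shoelace (surveyor's) formula: 2A = Σ (x_i·y_{i+1} − x_{i+1}·y_i), indices taken mod 7.
Cross-terms: -16, -154, -46, -52, -143, -78, 12  ⇒  Σ = -477
Area = |Σ|/2 = 238.5.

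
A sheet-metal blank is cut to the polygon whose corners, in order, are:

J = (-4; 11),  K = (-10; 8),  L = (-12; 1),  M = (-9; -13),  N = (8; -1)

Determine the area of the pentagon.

Apply the shoelace (surveyor's) formula: 2A = Σ (x_i·y_{i+1} − x_{i+1}·y_i), indices taken mod 5.
Cross-terms: 78, 86, 165, 113, 84  ⇒  Σ = 526
Area = |Σ|/2 = 263.

263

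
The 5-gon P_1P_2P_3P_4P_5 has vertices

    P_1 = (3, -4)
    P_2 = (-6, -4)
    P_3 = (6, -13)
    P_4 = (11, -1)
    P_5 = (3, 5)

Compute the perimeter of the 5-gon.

|P_1P_2| = √((-9)² + (0)²) = √81 = 9
|P_2P_3| = √((12)² + (-9)²) = √225 = 15
|P_3P_4| = √((5)² + (12)²) = √169 = 13
|P_4P_5| = √((-8)² + (6)²) = √100 = 10
|P_5P_1| = √((0)² + (-9)²) = √81 = 9
Perimeter = 9 + 15 + 13 + 10 + 9 = 56.

56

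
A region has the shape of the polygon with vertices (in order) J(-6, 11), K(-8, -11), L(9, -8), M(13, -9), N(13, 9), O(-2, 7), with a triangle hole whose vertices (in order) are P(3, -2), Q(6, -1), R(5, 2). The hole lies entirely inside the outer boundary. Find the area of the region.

346.5

Outer boundary:
Cross-terms: 154, 163, 23, 234, 109, 20  ⇒  Σ = 703
Area = |Σ|/2 = 351.5.
Hole:
Apply the surveyor's formula: 2A = Σ (x_i·y_{i+1} − x_{i+1}·y_i), indices taken mod 3.
Σ = (9) + (17) + (-16) = 10
Area = |Σ|/2 = 5.
Net area = 351.5 − 5 = 346.5.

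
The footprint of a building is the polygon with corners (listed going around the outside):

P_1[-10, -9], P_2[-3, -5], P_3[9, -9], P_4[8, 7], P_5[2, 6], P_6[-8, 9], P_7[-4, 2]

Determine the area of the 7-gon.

Σ = (23) + (72) + (135) + (34) + (66) + (20) + (56) = 406
Area = |Σ|/2 = 203.

203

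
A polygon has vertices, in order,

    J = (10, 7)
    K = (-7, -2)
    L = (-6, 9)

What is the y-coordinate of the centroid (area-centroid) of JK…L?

Apply the surveyor's formula. First the cross-terms c_i = x_i·y_{i+1} − x_{i+1}·y_i:
  29, -75, -132  ⇒  2A = -178, A = -89.
Then Σ (y_i + y_{i+1})·c_i = -2492, so ȳ = -2492 / (6·(-89)) = 14/3.

14/3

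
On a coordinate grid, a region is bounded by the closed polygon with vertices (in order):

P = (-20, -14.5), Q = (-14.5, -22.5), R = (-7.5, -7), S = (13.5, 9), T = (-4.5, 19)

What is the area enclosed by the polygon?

P→Q: (-20)(-22.5) − (-14.5)(-14.5) = 239.75
Q→R: (-14.5)(-7) − (-7.5)(-22.5) = -67.25
R→S: (-7.5)(9) − (13.5)(-7) = 27
S→T: (13.5)(19) − (-4.5)(9) = 297
T→P: (-4.5)(-14.5) − (-20)(19) = 445.25
Σ = 941.75
Area = |Σ|/2 = 470.875.

470.875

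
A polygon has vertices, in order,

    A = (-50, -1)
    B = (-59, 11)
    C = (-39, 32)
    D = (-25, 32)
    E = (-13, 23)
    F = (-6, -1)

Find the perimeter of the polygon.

|AB| = √((-9)² + (12)²) = √225 = 15
|BC| = √((20)² + (21)²) = √841 = 29
|CD| = √((14)² + (0)²) = √196 = 14
|DE| = √((12)² + (-9)²) = √225 = 15
|EF| = √((7)² + (-24)²) = √625 = 25
|FA| = √((-44)² + (0)²) = √1936 = 44
Perimeter = 15 + 29 + 14 + 15 + 25 + 44 = 142.

142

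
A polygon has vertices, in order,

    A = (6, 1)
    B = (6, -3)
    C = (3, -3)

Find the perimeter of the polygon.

|AB| = √((0)² + (-4)²) = √16 = 4
|BC| = √((-3)² + (0)²) = √9 = 3
|CA| = √((3)² + (4)²) = √25 = 5
Perimeter = 4 + 3 + 5 = 12.

12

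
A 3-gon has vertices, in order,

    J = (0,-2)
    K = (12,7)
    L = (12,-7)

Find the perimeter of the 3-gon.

|JK| = √((12)² + (9)²) = √225 = 15
|KL| = √((0)² + (-14)²) = √196 = 14
|LJ| = √((-12)² + (5)²) = √169 = 13
Perimeter = 15 + 14 + 13 = 42.

42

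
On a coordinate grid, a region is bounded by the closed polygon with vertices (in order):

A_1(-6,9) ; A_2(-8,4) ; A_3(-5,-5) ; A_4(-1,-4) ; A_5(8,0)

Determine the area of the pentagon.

113.5

Σ = (48) + (60) + (15) + (32) + (72) = 227
Area = |Σ|/2 = 113.5.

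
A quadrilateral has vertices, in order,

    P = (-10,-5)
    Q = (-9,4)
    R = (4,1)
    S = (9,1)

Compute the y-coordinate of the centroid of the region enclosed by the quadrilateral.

-0.2

Apply the surveyor's formula. First the cross-terms c_i = x_i·y_{i+1} − x_{i+1}·y_i:
  -85, -25, -5, -35  ⇒  2A = -150, A = -75.
Then Σ (y_i + y_{i+1})·c_i = 90, so ȳ = 90 / (6·(-75)) = -0.2.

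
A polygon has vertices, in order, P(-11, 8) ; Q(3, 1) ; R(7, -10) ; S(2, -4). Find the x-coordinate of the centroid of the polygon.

Apply the shoelace formula. First the cross-terms c_i = x_i·y_{i+1} − x_{i+1}·y_i:
  -35, -37, -8, -28  ⇒  2A = -108, A = -54.
Then Σ (x_i + x_{i+1})·c_i = 90, so x̄ = 90 / (6·(-54)) = -5/18.

-5/18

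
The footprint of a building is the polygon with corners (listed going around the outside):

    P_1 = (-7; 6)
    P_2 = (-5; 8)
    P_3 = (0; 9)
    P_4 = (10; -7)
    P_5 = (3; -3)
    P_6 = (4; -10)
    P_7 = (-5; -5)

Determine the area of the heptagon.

161.5

Apply the shoelace (surveyor's) formula: 2A = Σ (x_i·y_{i+1} − x_{i+1}·y_i), indices taken mod 7.
Σ = (-26) + (-45) + (-90) + (-9) + (-18) + (-70) + (-65) = -323
Area = |Σ|/2 = 161.5.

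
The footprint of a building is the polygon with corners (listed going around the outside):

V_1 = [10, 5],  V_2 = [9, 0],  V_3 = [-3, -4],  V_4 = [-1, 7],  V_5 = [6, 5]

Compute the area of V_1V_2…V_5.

Σ = (-45) + (-36) + (-25) + (-47) + (-20) = -173
Area = |Σ|/2 = 86.5.

86.5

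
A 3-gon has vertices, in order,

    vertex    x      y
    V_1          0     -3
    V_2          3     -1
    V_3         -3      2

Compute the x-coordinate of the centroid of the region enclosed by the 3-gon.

Apply the surveyor's formula. First the cross-terms c_i = x_i·y_{i+1} − x_{i+1}·y_i:
  9, 3, 9  ⇒  2A = 21, A = 10.5.
Then Σ (x_i + x_{i+1})·c_i = 0, so x̄ = 0 / (6·10.5) = 0.

0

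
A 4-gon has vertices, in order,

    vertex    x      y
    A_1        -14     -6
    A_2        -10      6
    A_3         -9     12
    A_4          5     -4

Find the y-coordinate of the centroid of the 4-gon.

13/24

Apply the shoelace formula. First the cross-terms c_i = x_i·y_{i+1} − x_{i+1}·y_i:
  -144, -66, -24, -86  ⇒  2A = -320, A = -160.
Then Σ (y_i + y_{i+1})·c_i = -520, so ȳ = -520 / (6·(-160)) = 13/24.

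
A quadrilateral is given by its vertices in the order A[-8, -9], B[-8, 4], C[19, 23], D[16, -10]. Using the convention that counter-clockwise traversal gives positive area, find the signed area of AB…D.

Apply the shoelace (surveyor's) formula: 2A = Σ (x_i·y_{i+1} − x_{i+1}·y_i), indices taken mod 4.
A→B: (-8)(4) − (-8)(-9) = -104
B→C: (-8)(23) − (19)(4) = -260
C→D: (19)(-10) − (16)(23) = -558
D→A: (16)(-9) − (-8)(-10) = -224
Σ = -1146
Signed area = Σ/2 = -573 (negative ⇒ clockwise traversal).

-573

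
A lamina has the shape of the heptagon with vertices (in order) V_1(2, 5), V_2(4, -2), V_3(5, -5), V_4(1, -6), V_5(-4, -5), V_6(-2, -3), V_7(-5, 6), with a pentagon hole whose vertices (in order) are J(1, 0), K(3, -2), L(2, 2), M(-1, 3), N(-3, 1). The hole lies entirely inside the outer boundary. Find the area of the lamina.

63.5

Outer boundary:
Apply Gauss's area formula: 2A = Σ (x_i·y_{i+1} − x_{i+1}·y_i), indices taken mod 7.
Σ = (-24) + (-10) + (-25) + (-29) + (2) + (-27) + (-37) = -150
Area = |Σ|/2 = 75.
Hole:
Apply the surveyor's formula: 2A = Σ (x_i·y_{i+1} − x_{i+1}·y_i), indices taken mod 5.
Cross-terms: -2, 10, 8, 8, -1  ⇒  Σ = 23
Area = |Σ|/2 = 11.5.
Net area = 75 − 11.5 = 63.5.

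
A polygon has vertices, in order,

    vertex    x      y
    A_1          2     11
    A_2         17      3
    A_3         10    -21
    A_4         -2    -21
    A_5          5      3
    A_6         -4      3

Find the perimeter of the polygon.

|A_1A_2| = √((15)² + (-8)²) = √289 = 17
|A_2A_3| = √((-7)² + (-24)²) = √625 = 25
|A_3A_4| = √((-12)² + (0)²) = √144 = 12
|A_4A_5| = √((7)² + (24)²) = √625 = 25
|A_5A_6| = √((-9)² + (0)²) = √81 = 9
|A_6A_1| = √((6)² + (8)²) = √100 = 10
Perimeter = 17 + 25 + 12 + 25 + 9 + 10 = 98.

98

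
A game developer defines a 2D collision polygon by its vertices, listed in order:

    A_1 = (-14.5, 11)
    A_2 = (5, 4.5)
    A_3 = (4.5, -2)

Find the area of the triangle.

Apply the shoelace (surveyor's) formula: 2A = Σ (x_i·y_{i+1} − x_{i+1}·y_i), indices taken mod 3.
Σ = (-120.25) + (-30.25) + (20.5) = -130
Area = |Σ|/2 = 65.

65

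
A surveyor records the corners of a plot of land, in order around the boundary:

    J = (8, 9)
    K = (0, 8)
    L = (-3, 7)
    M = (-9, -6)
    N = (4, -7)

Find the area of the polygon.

174

Apply Gauss's area formula: 2A = Σ (x_i·y_{i+1} − x_{i+1}·y_i), indices taken mod 5.
J→K: (8)(8) − (0)(9) = 64
K→L: (0)(7) − (-3)(8) = 24
L→M: (-3)(-6) − (-9)(7) = 81
M→N: (-9)(-7) − (4)(-6) = 87
N→J: (4)(9) − (8)(-7) = 92
Σ = 348
Area = |Σ|/2 = 174.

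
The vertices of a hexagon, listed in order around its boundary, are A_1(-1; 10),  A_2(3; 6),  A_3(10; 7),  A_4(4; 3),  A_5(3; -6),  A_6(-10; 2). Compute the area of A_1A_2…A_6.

129

Apply the shoelace formula: 2A = Σ (x_i·y_{i+1} − x_{i+1}·y_i), indices taken mod 6.
Cross-terms: -36, -39, 2, -33, -54, -98  ⇒  Σ = -258
Area = |Σ|/2 = 129.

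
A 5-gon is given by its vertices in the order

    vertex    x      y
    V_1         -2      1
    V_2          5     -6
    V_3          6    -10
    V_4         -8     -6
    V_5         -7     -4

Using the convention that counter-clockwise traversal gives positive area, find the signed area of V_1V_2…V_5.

-74

Cross-terms: 7, -14, -116, -10, -15  ⇒  Σ = -148
Signed area = Σ/2 = -74 (negative ⇒ clockwise traversal).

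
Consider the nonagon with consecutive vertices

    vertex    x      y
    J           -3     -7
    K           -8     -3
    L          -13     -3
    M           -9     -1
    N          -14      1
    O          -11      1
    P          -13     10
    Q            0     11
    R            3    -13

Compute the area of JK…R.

217.5

Σ = (-47) + (-15) + (-14) + (-23) + (-3) + (-97) + (-143) + (-33) + (-60) = -435
Area = |Σ|/2 = 217.5.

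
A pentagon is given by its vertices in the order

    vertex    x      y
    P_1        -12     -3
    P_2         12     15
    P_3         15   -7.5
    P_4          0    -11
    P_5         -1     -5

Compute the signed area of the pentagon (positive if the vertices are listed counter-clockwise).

Cross-terms: -144, -315, -165, -11, -57  ⇒  Σ = -692
Signed area = Σ/2 = -346 (negative ⇒ clockwise traversal).

-346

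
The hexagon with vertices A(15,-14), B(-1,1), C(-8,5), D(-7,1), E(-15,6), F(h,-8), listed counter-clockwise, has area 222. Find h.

Write out the shoelace sum; only the two edges meeting at F involve h:
2·Area = [((-15)·(-8) − h·6) + (h·(-14) − 15·(-8))] + 4
       = -20·h + 244 = 444
⇒ h = -10.

-10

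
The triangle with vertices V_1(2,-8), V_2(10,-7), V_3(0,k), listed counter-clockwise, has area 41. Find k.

2

The doubled signed area Σ (x_i y_{i+1} − x_{i+1} y_i) is linear in k.
With k=0 it equals 66; the coefficient of k is 8 (from the two edges through V_3).
So 8·k + 66 = 2·41 = 82 ⇒ k = 2.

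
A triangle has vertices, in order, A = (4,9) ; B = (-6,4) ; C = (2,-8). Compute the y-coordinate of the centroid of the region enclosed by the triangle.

5/3

Apply the surveyor's formula. First the cross-terms c_i = x_i·y_{i+1} − x_{i+1}·y_i:
  70, 40, 50  ⇒  2A = 160, A = 80.
Then Σ (y_i + y_{i+1})·c_i = 800, so ȳ = 800 / (6·80) = 5/3.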